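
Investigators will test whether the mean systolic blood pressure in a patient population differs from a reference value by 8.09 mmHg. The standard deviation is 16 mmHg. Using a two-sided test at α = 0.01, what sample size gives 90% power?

59

For a one-sample z-test, n = ((z_{α/2} + z_β)·σ/δ)².
z_{α/2} = 2.576 (two-sided α = 0.01); z_β = 1.282 (power 90% → β = 0.1).
n = (3.858 × 16 / 8.09)² = 58.22
Round up: n = 59.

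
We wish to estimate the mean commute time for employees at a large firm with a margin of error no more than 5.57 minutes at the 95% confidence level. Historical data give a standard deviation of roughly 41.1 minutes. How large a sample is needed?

For a mean, the margin of error is E = z·σ/√n, so n = (zσ/E)².
At 95% confidence, z = 1.960.
n = (1.960 × 41.1 / 5.57)² = 209.16
Round up: n = 210.

210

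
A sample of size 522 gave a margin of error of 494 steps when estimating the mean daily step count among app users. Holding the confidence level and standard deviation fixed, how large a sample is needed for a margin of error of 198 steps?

Margin of error scales as 1/√n, so n₂ = n₁·(E₁/E₂)².
n₂ = 522 × (494/198)² = 522 × 6.225 = 3249.45
Round up: n₂ = 3250.

3250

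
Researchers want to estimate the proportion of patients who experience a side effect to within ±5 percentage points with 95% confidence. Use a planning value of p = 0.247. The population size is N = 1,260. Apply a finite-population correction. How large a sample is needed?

234

For a proportion with margin E = 0.05 at 95% confidence, z = 1.960.
n = p̂(1−p̂)(z/E)² = 0.247 × 0.753 × (1.960/0.05)² = 285.80 — call this n₀.
Finite-population correction with N = 1,260: n = n₀ / (1 + (n₀−1)/N) = 285.80 / 1.226 = 233.12
Round up: n = 234.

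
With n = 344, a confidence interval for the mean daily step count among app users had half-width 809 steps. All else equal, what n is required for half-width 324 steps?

2145

Margin of error scales as 1/√n, so n₂ = n₁·(E₁/E₂)².
n₂ = 344 × (809/324)² = 344 × 6.235 = 2144.84
Round up: n₂ = 2145.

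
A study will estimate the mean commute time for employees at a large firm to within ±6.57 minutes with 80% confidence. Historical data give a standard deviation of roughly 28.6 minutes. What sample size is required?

n = 32

For a mean, the margin of error is E = z·σ/√n, so n = (zσ/E)².
At 80% confidence, z = 1.282.
n = (1.282 × 28.6 / 6.57)² = 31.14
Round up: n = 32.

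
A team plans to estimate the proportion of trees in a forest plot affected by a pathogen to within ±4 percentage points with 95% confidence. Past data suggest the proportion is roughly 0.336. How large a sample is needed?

For a proportion with margin E = 0.04 at 95% confidence, z = 1.960.
n = p̂(1−p̂)(z/E)² = 0.336 × 0.664 × (1.960/0.04)² = 535.67
Round up: n = 536.

536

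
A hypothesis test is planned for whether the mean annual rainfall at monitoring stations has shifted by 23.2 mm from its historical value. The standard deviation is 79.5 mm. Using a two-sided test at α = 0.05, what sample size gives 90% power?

For a one-sample z-test, n = ((z_{α/2} + z_β)·σ/δ)².
z_{α/2} = 1.960 (two-sided α = 0.05); z_β = 1.282 (power 90% → β = 0.1).
n = (3.242 × 79.5 / 23.2)² = 123.42
Round up: n = 124.

124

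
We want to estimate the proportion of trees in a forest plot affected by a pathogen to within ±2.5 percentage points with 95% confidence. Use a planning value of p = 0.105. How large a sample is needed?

For a proportion with margin E = 0.025 at 95% confidence, z = 1.960.
n = p̂(1−p̂)(z/E)² = 0.105 × 0.895 × (1.960/0.025)² = 577.62
Round up: n = 578.

n = 578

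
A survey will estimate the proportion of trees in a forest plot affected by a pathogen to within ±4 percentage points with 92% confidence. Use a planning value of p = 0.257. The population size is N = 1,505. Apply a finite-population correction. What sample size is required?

For a proportion with margin E = 0.04 at 92% confidence, z = 1.751.
n = p̂(1−p̂)(z/E)² = 0.257 × 0.743 × (1.751/0.04)² = 365.91 — call this n₀.
Finite-population correction with N = 1,505: n = n₀ / (1 + (n₀−1)/N) = 365.91 / 1.242 = 294.61
Round up: n = 295.

295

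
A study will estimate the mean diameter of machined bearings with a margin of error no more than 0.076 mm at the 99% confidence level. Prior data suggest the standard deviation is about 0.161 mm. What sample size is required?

For a mean, the margin of error is E = z·σ/√n, so n = (zσ/E)².
At 99% confidence, z = 2.576.
n = (2.576 × 0.161 / 0.076)² = 29.78
Round up: n = 30.

30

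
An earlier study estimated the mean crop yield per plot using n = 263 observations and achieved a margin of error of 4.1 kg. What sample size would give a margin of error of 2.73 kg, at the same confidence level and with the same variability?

Margin of error scales as 1/√n, so n₂ = n₁·(E₁/E₂)².
n₂ = 263 × (4.1/2.73)² = 263 × 2.255 = 593.06
Round up: n₂ = 594.

594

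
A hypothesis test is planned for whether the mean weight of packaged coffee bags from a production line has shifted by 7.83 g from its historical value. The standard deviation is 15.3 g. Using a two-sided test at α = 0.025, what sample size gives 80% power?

37

For a one-sample z-test, n = ((z_{α/2} + z_β)·σ/δ)².
z_{α/2} = 2.241 (two-sided α = 0.025); z_β = 0.842 (power 80% → β = 0.2).
n = (3.083 × 15.3 / 7.83)² = 36.29
Round up: n = 37.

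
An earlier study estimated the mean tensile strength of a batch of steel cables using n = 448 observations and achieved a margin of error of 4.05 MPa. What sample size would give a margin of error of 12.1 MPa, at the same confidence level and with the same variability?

51

Margin of error scales as 1/√n, so n₂ = n₁·(E₁/E₂)².
n₂ = 448 × (4.05/12.1)² = 448 × 0.112 = 50.18
Round up: n₂ = 51.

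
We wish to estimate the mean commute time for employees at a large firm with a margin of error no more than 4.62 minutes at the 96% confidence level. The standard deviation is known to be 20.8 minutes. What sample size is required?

n = 86

For a mean, the margin of error is E = z·σ/√n, so n = (zσ/E)².
At 96% confidence, z = 2.054.
n = (2.054 × 20.8 / 4.62)² = 85.52
Round up: n = 86.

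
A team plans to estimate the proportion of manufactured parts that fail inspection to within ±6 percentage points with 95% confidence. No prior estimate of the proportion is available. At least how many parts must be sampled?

267

For a proportion with margin E = 0.06 at 95% confidence, z = 1.960.
With no prior estimate, use p = 0.5, which maximizes p(1−p) at 0.25.
n = 0.25 × (z/E)² = 0.25 × (1.960/0.06)² = 266.78
Round up: n = 267.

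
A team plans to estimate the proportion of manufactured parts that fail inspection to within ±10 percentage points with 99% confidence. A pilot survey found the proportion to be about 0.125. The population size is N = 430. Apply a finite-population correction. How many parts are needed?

63

For a proportion with margin E = 0.1 at 99% confidence, z = 2.576.
n = p̂(1−p̂)(z/E)² = 0.125 × 0.875 × (2.576/0.1)² = 72.58 — call this n₀.
Finite-population correction with N = 430: n = n₀ / (1 + (n₀−1)/N) = 72.58 / 1.166 = 62.25
Round up: n = 63.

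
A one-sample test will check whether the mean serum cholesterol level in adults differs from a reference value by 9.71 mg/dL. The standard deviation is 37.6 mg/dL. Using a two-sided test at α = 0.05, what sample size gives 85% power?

For a one-sample z-test, n = ((z_{α/2} + z_β)·σ/δ)².
z_{α/2} = 1.960 (two-sided α = 0.05); z_β = 1.036 (power 85% → β = 0.15).
n = (2.996 × 37.6 / 9.71)² = 134.59
Round up: n = 135.

135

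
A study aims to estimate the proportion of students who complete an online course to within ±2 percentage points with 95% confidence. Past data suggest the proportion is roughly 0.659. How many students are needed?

For a proportion with margin E = 0.02 at 95% confidence, z = 1.960.
n = p̂(1−p̂)(z/E)² = 0.659 × 0.341 × (1.960/0.02)² = 2158.20
Round up: n = 2159.

n = 2159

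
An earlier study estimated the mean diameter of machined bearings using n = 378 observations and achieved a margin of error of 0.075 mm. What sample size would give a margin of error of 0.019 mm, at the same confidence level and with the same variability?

5890

Margin of error scales as 1/√n, so n₂ = n₁·(E₁/E₂)².
n₂ = 378 × (0.075/0.019)² = 378 × 15.58 = 5889.24
Round up: n₂ = 5890.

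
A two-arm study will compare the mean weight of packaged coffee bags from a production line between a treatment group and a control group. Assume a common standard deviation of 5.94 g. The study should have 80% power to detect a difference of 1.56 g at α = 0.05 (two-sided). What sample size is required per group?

For two equal groups, n per group = 2·((z_{α/2} + z_β)·σ/δ)².
z_{α/2} = 1.960; z_β = 0.842 (power 80%).
n = 2 × (2.802 × 5.94 / 1.56)² = 2 × 113.83 = 227.66
Round up: n = 228 per group.

228 per group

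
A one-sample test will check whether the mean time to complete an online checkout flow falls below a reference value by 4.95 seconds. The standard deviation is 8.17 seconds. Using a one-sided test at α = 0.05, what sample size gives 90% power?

24

For a one-sample z-test, n = ((z_α + z_β)·σ/δ)².
z_α = 1.645 (one-sided α = 0.05); z_β = 1.282 (power 90% → β = 0.1).
n = (2.927 × 8.17 / 4.95)² = 23.34
Round up: n = 24.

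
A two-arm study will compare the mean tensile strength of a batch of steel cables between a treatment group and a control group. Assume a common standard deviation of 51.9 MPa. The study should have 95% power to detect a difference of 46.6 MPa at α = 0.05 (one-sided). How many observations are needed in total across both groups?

For two equal groups, n per group = 2·((z_α + z_β)·σ/δ)².
z_α = 1.645; z_β = 1.645 (power 95%).
n = 2 × (3.290 × 51.9 / 46.6)² = 2 × 13.43 = 26.86
Round up: n = 27 per group.
Total across both groups: 2 × 27 = 54.

54 total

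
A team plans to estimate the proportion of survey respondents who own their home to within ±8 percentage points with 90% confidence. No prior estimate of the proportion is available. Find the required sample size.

106

For a proportion with margin E = 0.08 at 90% confidence, z = 1.645.
With no prior estimate, use p = 0.5, which maximizes p(1−p) at 0.25.
n = 0.25 × (z/E)² = 0.25 × (1.645/0.08)² = 105.70
Round up: n = 106.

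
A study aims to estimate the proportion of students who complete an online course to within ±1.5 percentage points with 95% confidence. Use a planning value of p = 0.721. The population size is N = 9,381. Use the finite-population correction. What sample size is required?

For a proportion with margin E = 0.015 at 95% confidence, z = 1.960.
n = p̂(1−p̂)(z/E)² = 0.721 × 0.279 × (1.960/0.015)² = 3434.54 — call this n₀.
Finite-population correction with N = 9,381: n = n₀ / (1 + (n₀−1)/N) = 3434.54 / 1.366 = 2514.30
Round up: n = 2515.

2515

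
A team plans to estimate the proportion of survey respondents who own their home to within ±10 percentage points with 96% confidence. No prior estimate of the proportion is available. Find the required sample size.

For a proportion with margin E = 0.1 at 96% confidence, z = 2.054.
With no prior estimate, use p = 0.5, which maximizes p(1−p) at 0.25.
n = 0.25 × (z/E)² = 0.25 × (2.054/0.1)² = 105.47
Round up: n = 106.

n = 106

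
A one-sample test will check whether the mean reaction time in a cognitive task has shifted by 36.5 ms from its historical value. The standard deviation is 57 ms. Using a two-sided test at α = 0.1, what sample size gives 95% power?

27

For a one-sample z-test, n = ((z_{α/2} + z_β)·σ/δ)².
z_{α/2} = 1.645 (two-sided α = 0.1); z_β = 1.645 (power 95% → β = 0.05).
n = (3.290 × 57 / 36.5)² = 26.40
Round up: n = 27.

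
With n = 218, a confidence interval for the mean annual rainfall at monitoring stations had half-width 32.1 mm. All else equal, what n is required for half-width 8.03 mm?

n = 3484

Margin of error scales as 1/√n, so n₂ = n₁·(E₁/E₂)².
n₂ = 218 × (32.1/8.03)² = 218 × 15.98 = 3483.64
Round up: n₂ = 3484.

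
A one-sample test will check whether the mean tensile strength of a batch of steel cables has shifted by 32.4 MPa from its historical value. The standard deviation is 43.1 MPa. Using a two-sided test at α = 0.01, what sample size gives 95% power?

For a one-sample z-test, n = ((z_{α/2} + z_β)·σ/δ)².
z_{α/2} = 2.576 (two-sided α = 0.01); z_β = 1.645 (power 95% → β = 0.05).
n = (4.221 × 43.1 / 32.4)² = 31.53
Round up: n = 32.

32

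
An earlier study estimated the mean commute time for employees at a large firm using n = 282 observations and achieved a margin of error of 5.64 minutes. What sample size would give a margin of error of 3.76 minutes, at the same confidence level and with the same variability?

n = 635

Margin of error scales as 1/√n, so n₂ = n₁·(E₁/E₂)².
n₂ = 282 × (5.64/3.76)² = 282 × 2.25 = 634.50
Round up: n₂ = 635.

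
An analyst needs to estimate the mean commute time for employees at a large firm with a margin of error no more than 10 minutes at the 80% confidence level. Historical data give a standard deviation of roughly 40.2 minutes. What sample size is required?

For a mean, the margin of error is E = z·σ/√n, so n = (zσ/E)².
At 80% confidence, z = 1.282.
n = (1.282 × 40.2 / 10)² = 26.56
Round up: n = 27.

27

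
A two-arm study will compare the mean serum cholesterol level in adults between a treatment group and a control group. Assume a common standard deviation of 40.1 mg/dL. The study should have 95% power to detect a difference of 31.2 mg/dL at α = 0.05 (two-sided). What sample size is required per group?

For two equal groups, n per group = 2·((z_{α/2} + z_β)·σ/δ)².
z_{α/2} = 1.960; z_β = 1.645 (power 95%).
n = 2 × (3.605 × 40.1 / 31.2)² = 2 × 21.47 = 42.94
Round up: n = 43 per group.

43 per group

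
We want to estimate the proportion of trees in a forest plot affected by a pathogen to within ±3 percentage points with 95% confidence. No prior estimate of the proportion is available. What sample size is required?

n = 1068

For a proportion with margin E = 0.03 at 95% confidence, z = 1.960.
With no prior estimate, use p = 0.5, which maximizes p(1−p) at 0.25.
n = 0.25 × (z/E)² = 0.25 × (1.960/0.03)² = 1067.11
Round up: n = 1068.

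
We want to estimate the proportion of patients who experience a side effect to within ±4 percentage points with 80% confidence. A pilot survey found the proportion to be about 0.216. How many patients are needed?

For a proportion with margin E = 0.04 at 80% confidence, z = 1.282.
n = p̂(1−p̂)(z/E)² = 0.216 × 0.784 × (1.282/0.04)² = 173.95
Round up: n = 174.

n = 174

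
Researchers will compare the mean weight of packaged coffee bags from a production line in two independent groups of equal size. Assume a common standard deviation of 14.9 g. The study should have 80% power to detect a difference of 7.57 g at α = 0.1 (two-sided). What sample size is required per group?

For two equal groups, n per group = 2·((z_{α/2} + z_β)·σ/δ)².
z_{α/2} = 1.645; z_β = 0.842 (power 80%).
n = 2 × (2.487 × 14.9 / 7.57)² = 2 × 23.96 = 47.92
Round up: n = 48 per group.

48 per group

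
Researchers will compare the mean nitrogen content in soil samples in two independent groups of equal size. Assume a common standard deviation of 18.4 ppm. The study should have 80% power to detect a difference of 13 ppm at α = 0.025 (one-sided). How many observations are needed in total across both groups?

64 total

For two equal groups, n per group = 2·((z_α + z_β)·σ/δ)².
z_α = 1.960; z_β = 0.842 (power 80%).
n = 2 × (2.802 × 18.4 / 13)² = 2 × 15.73 = 31.46
Round up: n = 32 per group.
Total across both groups: 2 × 32 = 64.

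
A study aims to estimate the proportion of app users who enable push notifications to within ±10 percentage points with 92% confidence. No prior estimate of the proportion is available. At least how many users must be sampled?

77

For a proportion with margin E = 0.1 at 92% confidence, z = 1.751.
With no prior estimate, use p = 0.5, which maximizes p(1−p) at 0.25.
n = 0.25 × (z/E)² = 0.25 × (1.751/0.1)² = 76.65
Round up: n = 77.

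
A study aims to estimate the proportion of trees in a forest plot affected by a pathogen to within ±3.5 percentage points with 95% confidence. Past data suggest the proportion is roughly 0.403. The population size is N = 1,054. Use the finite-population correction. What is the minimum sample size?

440

For a proportion with margin E = 0.035 at 95% confidence, z = 1.960.
n = p̂(1−p̂)(z/E)² = 0.403 × 0.597 × (1.960/0.035)² = 754.49 — call this n₀.
Finite-population correction with N = 1,054: n = n₀ / (1 + (n₀−1)/N) = 754.49 / 1.715 = 439.94
Round up: n = 440.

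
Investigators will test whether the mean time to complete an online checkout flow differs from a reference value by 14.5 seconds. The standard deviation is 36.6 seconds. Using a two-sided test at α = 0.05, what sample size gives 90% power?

67

For a one-sample z-test, n = ((z_{α/2} + z_β)·σ/δ)².
z_{α/2} = 1.960 (two-sided α = 0.05); z_β = 1.282 (power 90% → β = 0.1).
n = (3.242 × 36.6 / 14.5)² = 66.97
Round up: n = 67.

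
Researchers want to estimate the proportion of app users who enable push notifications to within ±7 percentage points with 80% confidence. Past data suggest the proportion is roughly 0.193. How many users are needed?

53

For a proportion with margin E = 0.07 at 80% confidence, z = 1.282.
n = p̂(1−p̂)(z/E)² = 0.193 × 0.807 × (1.282/0.07)² = 52.24
Round up: n = 53.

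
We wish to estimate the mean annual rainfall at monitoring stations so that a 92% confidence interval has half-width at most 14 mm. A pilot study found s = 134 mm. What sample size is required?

For a mean, the margin of error is E = z·σ/√n, so n = (zσ/E)².
At 92% confidence, z = 1.751.
n = (1.751 × 134 / 14)² = 280.88
Round up: n = 281.

281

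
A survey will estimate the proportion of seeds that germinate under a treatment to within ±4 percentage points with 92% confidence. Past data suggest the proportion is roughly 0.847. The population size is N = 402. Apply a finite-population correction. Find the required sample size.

For a proportion with margin E = 0.04 at 92% confidence, z = 1.751.
n = p̂(1−p̂)(z/E)² = 0.847 × 0.153 × (1.751/0.04)² = 248.33 — call this n₀.
Finite-population correction with N = 402: n = n₀ / (1 + (n₀−1)/N) = 248.33 / 1.615 = 153.76
Round up: n = 154.

154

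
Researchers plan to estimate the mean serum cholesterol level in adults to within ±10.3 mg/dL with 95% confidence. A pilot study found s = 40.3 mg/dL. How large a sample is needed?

For a mean, the margin of error is E = z·σ/√n, so n = (zσ/E)².
At 95% confidence, z = 1.960.
n = (1.960 × 40.3 / 10.3)² = 58.81
Round up: n = 59.

n = 59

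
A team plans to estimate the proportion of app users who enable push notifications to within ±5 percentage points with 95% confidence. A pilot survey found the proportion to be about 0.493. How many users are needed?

For a proportion with margin E = 0.05 at 95% confidence, z = 1.960.
n = p̂(1−p̂)(z/E)² = 0.493 × 0.507 × (1.960/0.05)² = 384.08
Round up: n = 385.

385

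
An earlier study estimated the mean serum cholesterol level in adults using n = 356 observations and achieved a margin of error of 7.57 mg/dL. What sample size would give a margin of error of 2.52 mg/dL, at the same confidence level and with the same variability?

Margin of error scales as 1/√n, so n₂ = n₁·(E₁/E₂)².
n₂ = 356 × (7.57/2.52)² = 356 × 9.024 = 3212.54
Round up: n₂ = 3213.

3213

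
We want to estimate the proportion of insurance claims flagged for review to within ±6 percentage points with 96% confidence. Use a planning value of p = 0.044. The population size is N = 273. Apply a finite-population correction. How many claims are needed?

For a proportion with margin E = 0.06 at 96% confidence, z = 2.054.
n = p̂(1−p̂)(z/E)² = 0.044 × 0.956 × (2.054/0.06)² = 49.30 — call this n₀.
Finite-population correction with N = 273: n = n₀ / (1 + (n₀−1)/N) = 49.30 / 1.177 = 41.89
Round up: n = 42.

42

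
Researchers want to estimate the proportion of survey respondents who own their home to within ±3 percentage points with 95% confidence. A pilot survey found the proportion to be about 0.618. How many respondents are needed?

For a proportion with margin E = 0.03 at 95% confidence, z = 1.960.
n = p̂(1−p̂)(z/E)² = 0.618 × 0.382 × (1.960/0.03)² = 1007.68
Round up: n = 1008.

1008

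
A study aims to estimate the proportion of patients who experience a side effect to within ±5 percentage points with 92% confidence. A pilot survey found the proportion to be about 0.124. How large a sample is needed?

For a proportion with margin E = 0.05 at 92% confidence, z = 1.751.
n = p̂(1−p̂)(z/E)² = 0.124 × 0.876 × (1.751/0.05)² = 133.22
Round up: n = 134.

n = 134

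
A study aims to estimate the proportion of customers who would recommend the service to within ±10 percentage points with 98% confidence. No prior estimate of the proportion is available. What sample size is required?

For a proportion with margin E = 0.1 at 98% confidence, z = 2.326.
With no prior estimate, use p = 0.5, which maximizes p(1−p) at 0.25.
n = 0.25 × (z/E)² = 0.25 × (2.326/0.1)² = 135.26
Round up: n = 136.

136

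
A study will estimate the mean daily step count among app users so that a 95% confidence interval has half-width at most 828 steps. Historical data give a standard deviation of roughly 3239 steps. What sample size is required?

For a mean, the margin of error is E = z·σ/√n, so n = (zσ/E)².
At 95% confidence, z = 1.960.
n = (1.960 × 3239 / 828)² = 58.79
Round up: n = 59.

59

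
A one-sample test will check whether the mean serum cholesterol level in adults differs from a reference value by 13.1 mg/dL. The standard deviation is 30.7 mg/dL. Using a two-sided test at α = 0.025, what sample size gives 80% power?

For a one-sample z-test, n = ((z_{α/2} + z_β)·σ/δ)².
z_{α/2} = 2.241 (two-sided α = 0.025); z_β = 0.842 (power 80% → β = 0.2).
n = (3.083 × 30.7 / 13.1)² = 52.20
Round up: n = 53.

53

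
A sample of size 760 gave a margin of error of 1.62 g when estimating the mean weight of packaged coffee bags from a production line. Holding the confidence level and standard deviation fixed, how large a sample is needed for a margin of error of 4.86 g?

n = 85

Margin of error scales as 1/√n, so n₂ = n₁·(E₁/E₂)².
n₂ = 760 × (1.62/4.86)² = 760 × 0.1111 = 84.44
Round up: n₂ = 85.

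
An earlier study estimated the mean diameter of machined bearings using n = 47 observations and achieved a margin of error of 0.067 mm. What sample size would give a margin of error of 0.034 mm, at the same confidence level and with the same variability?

183

Margin of error scales as 1/√n, so n₂ = n₁·(E₁/E₂)².
n₂ = 47 × (0.067/0.034)² = 47 × 3.883 = 182.50
Round up: n₂ = 183.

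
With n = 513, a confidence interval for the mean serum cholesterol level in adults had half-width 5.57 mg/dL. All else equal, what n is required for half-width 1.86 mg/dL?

Margin of error scales as 1/√n, so n₂ = n₁·(E₁/E₂)².
n₂ = 513 × (5.57/1.86)² = 513 × 8.968 = 4600.58
Round up: n₂ = 4601.

4601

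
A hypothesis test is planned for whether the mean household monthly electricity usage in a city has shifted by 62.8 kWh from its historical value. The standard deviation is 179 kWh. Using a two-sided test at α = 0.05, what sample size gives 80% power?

For a one-sample z-test, n = ((z_{α/2} + z_β)·σ/δ)².
z_{α/2} = 1.960 (two-sided α = 0.05); z_β = 0.842 (power 80% → β = 0.2).
n = (2.802 × 179 / 62.8)² = 63.79
Round up: n = 64.

64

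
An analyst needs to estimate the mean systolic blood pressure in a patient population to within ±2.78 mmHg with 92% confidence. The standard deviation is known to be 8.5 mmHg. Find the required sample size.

For a mean, the margin of error is E = z·σ/√n, so n = (zσ/E)².
At 92% confidence, z = 1.751.
n = (1.751 × 8.5 / 2.78)² = 28.66
Round up: n = 29.

n = 29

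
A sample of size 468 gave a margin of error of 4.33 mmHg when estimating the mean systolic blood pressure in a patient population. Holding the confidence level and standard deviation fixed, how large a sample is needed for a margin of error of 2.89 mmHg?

Margin of error scales as 1/√n, so n₂ = n₁·(E₁/E₂)².
n₂ = 468 × (4.33/2.89)² = 468 × 2.245 = 1050.66
Round up: n₂ = 1051.

n = 1051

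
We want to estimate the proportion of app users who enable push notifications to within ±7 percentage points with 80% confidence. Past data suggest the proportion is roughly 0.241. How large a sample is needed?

62

For a proportion with margin E = 0.07 at 80% confidence, z = 1.282.
n = p̂(1−p̂)(z/E)² = 0.241 × 0.759 × (1.282/0.07)² = 61.35
Round up: n = 62.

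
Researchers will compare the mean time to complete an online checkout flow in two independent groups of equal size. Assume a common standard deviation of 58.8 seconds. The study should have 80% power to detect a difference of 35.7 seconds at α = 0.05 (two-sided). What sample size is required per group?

43 per group

For two equal groups, n per group = 2·((z_{α/2} + z_β)·σ/δ)².
z_{α/2} = 1.960; z_β = 0.842 (power 80%).
n = 2 × (2.802 × 58.8 / 35.7)² = 2 × 21.30 = 42.60
Round up: n = 43 per group.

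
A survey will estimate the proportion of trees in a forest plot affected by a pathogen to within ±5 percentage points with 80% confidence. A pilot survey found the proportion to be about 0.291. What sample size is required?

For a proportion with margin E = 0.05 at 80% confidence, z = 1.282.
n = p̂(1−p̂)(z/E)² = 0.291 × 0.709 × (1.282/0.05)² = 135.64
Round up: n = 136.

n = 136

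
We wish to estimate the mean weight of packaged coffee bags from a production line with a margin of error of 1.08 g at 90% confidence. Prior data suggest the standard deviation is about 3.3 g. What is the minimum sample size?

For a mean, the margin of error is E = z·σ/√n, so n = (zσ/E)².
At 90% confidence, z = 1.645.
n = (1.645 × 3.3 / 1.08)² = 25.26
Round up: n = 26.

26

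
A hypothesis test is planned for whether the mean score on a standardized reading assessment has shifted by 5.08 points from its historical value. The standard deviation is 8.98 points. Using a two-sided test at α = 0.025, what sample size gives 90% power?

For a one-sample z-test, n = ((z_{α/2} + z_β)·σ/δ)².
z_{α/2} = 2.241 (two-sided α = 0.025); z_β = 1.282 (power 90% → β = 0.1).
n = (3.523 × 8.98 / 5.08)² = 38.78
Round up: n = 39.

39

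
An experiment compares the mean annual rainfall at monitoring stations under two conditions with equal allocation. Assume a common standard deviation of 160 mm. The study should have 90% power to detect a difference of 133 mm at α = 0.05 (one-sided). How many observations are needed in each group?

For two equal groups, n per group = 2·((z_α + z_β)·σ/δ)².
z_α = 1.645; z_β = 1.282 (power 90%).
n = 2 × (2.927 × 160 / 133)² = 2 × 12.40 = 24.80
Round up: n = 25 per group.

25 per group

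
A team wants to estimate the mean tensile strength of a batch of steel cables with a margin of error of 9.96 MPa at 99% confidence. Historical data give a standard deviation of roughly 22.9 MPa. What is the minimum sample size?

36

For a mean, the margin of error is E = z·σ/√n, so n = (zσ/E)².
At 99% confidence, z = 2.576.
n = (2.576 × 22.9 / 9.96)² = 35.08
Round up: n = 36.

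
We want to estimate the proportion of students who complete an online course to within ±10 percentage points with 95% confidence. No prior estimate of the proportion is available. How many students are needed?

97

For a proportion with margin E = 0.1 at 95% confidence, z = 1.960.
With no prior estimate, use p = 0.5, which maximizes p(1−p) at 0.25.
n = 0.25 × (z/E)² = 0.25 × (1.960/0.1)² = 96.04
Round up: n = 97.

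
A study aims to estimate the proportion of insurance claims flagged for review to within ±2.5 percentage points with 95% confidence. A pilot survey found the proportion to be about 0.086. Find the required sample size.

484

For a proportion with margin E = 0.025 at 95% confidence, z = 1.960.
n = p̂(1−p̂)(z/E)² = 0.086 × 0.914 × (1.960/0.025)² = 483.14
Round up: n = 484.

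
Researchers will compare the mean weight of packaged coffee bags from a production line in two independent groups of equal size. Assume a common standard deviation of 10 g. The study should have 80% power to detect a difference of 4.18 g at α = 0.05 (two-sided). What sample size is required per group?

For two equal groups, n per group = 2·((z_{α/2} + z_β)·σ/δ)².
z_{α/2} = 1.960; z_β = 0.842 (power 80%).
n = 2 × (2.802 × 10 / 4.18)² = 2 × 44.93 = 89.86
Round up: n = 90 per group.

90 per group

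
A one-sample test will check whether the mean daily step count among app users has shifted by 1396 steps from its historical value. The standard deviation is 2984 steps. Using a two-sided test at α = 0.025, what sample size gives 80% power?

n = 44

For a one-sample z-test, n = ((z_{α/2} + z_β)·σ/δ)².
z_{α/2} = 2.241 (two-sided α = 0.025); z_β = 0.842 (power 80% → β = 0.2).
n = (3.083 × 2984 / 1396)² = 43.43
Round up: n = 44.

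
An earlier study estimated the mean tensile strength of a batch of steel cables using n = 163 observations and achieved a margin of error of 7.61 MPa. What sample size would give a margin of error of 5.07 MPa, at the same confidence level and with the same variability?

Margin of error scales as 1/√n, so n₂ = n₁·(E₁/E₂)².
n₂ = 163 × (7.61/5.07)² = 163 × 2.253 = 367.24
Round up: n₂ = 368.

368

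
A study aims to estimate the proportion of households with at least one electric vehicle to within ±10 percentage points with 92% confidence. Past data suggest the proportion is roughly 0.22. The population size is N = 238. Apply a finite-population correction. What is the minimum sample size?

For a proportion with margin E = 0.1 at 92% confidence, z = 1.751.
n = p̂(1−p̂)(z/E)² = 0.22 × 0.78 × (1.751/0.1)² = 52.61 — call this n₀.
Finite-population correction with N = 238: n = n₀ / (1 + (n₀−1)/N) = 52.61 / 1.217 = 43.23
Round up: n = 44.

n = 44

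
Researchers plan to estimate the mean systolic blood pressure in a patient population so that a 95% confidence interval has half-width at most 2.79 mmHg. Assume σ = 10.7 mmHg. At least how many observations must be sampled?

57

For a mean, the margin of error is E = z·σ/√n, so n = (zσ/E)².
At 95% confidence, z = 1.960.
n = (1.960 × 10.7 / 2.79)² = 56.50
Round up: n = 57.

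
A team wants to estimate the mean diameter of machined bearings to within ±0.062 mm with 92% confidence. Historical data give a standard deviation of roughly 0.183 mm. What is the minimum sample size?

For a mean, the margin of error is E = z·σ/√n, so n = (zσ/E)².
At 92% confidence, z = 1.751.
n = (1.751 × 0.183 / 0.062)² = 26.71
Round up: n = 27.

n = 27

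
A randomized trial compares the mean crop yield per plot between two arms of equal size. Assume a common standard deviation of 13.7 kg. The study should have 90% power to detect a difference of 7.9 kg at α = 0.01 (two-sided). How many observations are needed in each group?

For two equal groups, n per group = 2·((z_{α/2} + z_β)·σ/δ)².
z_{α/2} = 2.576; z_β = 1.282 (power 90%).
n = 2 × (3.858 × 13.7 / 7.9)² = 2 × 44.76 = 89.52
Round up: n = 90 per group.

90 per group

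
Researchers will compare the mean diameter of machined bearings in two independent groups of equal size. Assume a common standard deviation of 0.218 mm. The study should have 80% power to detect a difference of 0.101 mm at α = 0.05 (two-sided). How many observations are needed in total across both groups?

148 total

For two equal groups, n per group = 2·((z_{α/2} + z_β)·σ/δ)².
z_{α/2} = 1.960; z_β = 0.842 (power 80%).
n = 2 × (2.802 × 0.218 / 0.101)² = 2 × 36.58 = 73.16
Round up: n = 74 per group.
Total across both groups: 2 × 74 = 148.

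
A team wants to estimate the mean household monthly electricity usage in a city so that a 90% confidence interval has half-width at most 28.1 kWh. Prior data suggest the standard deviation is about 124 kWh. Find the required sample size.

53

For a mean, the margin of error is E = z·σ/√n, so n = (zσ/E)².
At 90% confidence, z = 1.645.
n = (1.645 × 124 / 28.1)² = 52.69
Round up: n = 53.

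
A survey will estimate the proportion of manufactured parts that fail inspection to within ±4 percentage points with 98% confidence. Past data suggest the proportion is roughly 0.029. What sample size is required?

96

For a proportion with margin E = 0.04 at 98% confidence, z = 2.326.
n = p̂(1−p̂)(z/E)² = 0.029 × 0.971 × (2.326/0.04)² = 95.22
Round up: n = 96.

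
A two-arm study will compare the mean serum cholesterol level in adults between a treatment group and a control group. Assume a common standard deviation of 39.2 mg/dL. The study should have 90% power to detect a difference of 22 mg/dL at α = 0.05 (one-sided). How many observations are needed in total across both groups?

110 total

For two equal groups, n per group = 2·((z_α + z_β)·σ/δ)².
z_α = 1.645; z_β = 1.282 (power 90%).
n = 2 × (2.927 × 39.2 / 22)² = 2 × 27.20 = 54.40
Round up: n = 55 per group.
Total across both groups: 2 × 55 = 110.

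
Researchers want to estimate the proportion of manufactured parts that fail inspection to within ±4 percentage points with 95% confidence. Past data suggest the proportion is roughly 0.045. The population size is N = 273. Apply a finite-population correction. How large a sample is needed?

For a proportion with margin E = 0.04 at 95% confidence, z = 1.960.
n = p̂(1−p̂)(z/E)² = 0.045 × 0.955 × (1.960/0.04)² = 103.18 — call this n₀.
Finite-population correction with N = 273: n = n₀ / (1 + (n₀−1)/N) = 103.18 / 1.374 = 75.09
Round up: n = 76.

76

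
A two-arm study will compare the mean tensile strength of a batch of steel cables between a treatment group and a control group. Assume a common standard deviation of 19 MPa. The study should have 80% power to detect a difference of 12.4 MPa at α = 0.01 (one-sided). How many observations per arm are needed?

For two equal groups, n per group = 2·((z_α + z_β)·σ/δ)².
z_α = 2.326; z_β = 0.842 (power 80%).
n = 2 × (3.168 × 19 / 12.4)² = 2 × 23.56 = 47.12
Round up: n = 48 per group.

48 per group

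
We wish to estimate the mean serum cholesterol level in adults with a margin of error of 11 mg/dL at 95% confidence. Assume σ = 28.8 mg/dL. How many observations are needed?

For a mean, the margin of error is E = z·σ/√n, so n = (zσ/E)².
At 95% confidence, z = 1.960.
n = (1.960 × 28.8 / 11)² = 26.33
Round up: n = 27.

27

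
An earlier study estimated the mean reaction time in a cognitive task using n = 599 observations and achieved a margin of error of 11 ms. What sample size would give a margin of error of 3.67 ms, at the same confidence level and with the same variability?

Margin of error scales as 1/√n, so n₂ = n₁·(E₁/E₂)².
n₂ = 599 × (11/3.67)² = 599 × 8.984 = 5381.42
Round up: n₂ = 5382.

5382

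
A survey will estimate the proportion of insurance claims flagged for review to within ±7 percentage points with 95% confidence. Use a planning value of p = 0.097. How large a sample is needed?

For a proportion with margin E = 0.07 at 95% confidence, z = 1.960.
n = p̂(1−p̂)(z/E)² = 0.097 × 0.903 × (1.960/0.07)² = 68.67
Round up: n = 69.

69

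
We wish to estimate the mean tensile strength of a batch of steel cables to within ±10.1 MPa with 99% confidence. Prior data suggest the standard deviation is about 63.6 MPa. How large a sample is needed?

264

For a mean, the margin of error is E = z·σ/√n, so n = (zσ/E)².
At 99% confidence, z = 2.576.
n = (2.576 × 63.6 / 10.1)² = 263.13
Round up: n = 264.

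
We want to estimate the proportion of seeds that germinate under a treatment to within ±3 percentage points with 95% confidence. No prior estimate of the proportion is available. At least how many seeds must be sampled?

1068

For a proportion with margin E = 0.03 at 95% confidence, z = 1.960.
With no prior estimate, use p = 0.5, which maximizes p(1−p) at 0.25.
n = 0.25 × (z/E)² = 0.25 × (1.960/0.03)² = 1067.11
Round up: n = 1068.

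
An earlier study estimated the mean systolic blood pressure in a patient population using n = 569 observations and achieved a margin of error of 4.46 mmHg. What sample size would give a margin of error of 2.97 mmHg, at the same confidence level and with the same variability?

Margin of error scales as 1/√n, so n₂ = n₁·(E₁/E₂)².
n₂ = 569 × (4.46/2.97)² = 569 × 2.255 = 1283.10
Round up: n₂ = 1284.

1284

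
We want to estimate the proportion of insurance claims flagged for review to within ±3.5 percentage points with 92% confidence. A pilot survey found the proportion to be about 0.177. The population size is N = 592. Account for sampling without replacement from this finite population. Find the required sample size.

For a proportion with margin E = 0.035 at 92% confidence, z = 1.751.
n = p̂(1−p̂)(z/E)² = 0.177 × 0.823 × (1.751/0.035)² = 364.59 — call this n₀.
Finite-population correction with N = 592: n = n₀ / (1 + (n₀−1)/N) = 364.59 / 1.614 = 225.89
Round up: n = 226.

226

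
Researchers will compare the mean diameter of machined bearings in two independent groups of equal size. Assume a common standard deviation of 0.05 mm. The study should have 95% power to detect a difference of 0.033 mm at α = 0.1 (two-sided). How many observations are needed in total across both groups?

100 total

For two equal groups, n per group = 2·((z_{α/2} + z_β)·σ/δ)².
z_{α/2} = 1.645; z_β = 1.645 (power 95%).
n = 2 × (3.290 × 0.05 / 0.033)² = 2 × 24.85 = 49.70
Round up: n = 50 per group.
Total across both groups: 2 × 50 = 100.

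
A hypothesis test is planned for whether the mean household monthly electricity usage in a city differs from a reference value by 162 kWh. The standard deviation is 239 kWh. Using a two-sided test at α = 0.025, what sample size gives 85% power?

n = 24

For a one-sample z-test, n = ((z_{α/2} + z_β)·σ/δ)².
z_{α/2} = 2.241 (two-sided α = 0.025); z_β = 1.036 (power 85% → β = 0.15).
n = (3.277 × 239 / 162)² = 23.37
Round up: n = 24.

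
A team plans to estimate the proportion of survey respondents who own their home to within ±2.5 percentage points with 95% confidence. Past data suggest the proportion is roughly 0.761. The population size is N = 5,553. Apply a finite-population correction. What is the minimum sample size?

931

For a proportion with margin E = 0.025 at 95% confidence, z = 1.960.
n = p̂(1−p̂)(z/E)² = 0.761 × 0.239 × (1.960/0.025)² = 1117.93 — call this n₀.
Finite-population correction with N = 5,553: n = n₀ / (1 + (n₀−1)/N) = 1117.93 / 1.201 = 930.83
Round up: n = 931.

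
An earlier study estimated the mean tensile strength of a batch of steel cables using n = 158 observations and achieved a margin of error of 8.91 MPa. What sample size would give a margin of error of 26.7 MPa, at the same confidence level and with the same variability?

Margin of error scales as 1/√n, so n₂ = n₁·(E₁/E₂)².
n₂ = 158 × (8.91/26.7)² = 158 × 0.1114 = 17.60
Round up: n₂ = 18.

n = 18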